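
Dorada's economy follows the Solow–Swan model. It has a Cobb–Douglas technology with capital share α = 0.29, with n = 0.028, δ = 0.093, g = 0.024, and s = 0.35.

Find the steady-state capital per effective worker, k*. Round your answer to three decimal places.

k* = 3.460

Steady state requires s·f(k) = (n + g + δ)·k, i.e. s·k^α = (n + g + δ)·k.
Rearranging, k^(1−α) = s / (n + g + δ).
k^0.71 = 0.35 / (0.028 + 0.024 + 0.093) = 0.35 / 0.145 = 2.4138
k* = 2.4138^(1/0.71) ≈ 3.4595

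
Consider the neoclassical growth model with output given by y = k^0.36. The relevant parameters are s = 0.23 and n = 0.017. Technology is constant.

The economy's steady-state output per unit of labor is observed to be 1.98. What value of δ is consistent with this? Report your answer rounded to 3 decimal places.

At the steady state, Δk = 0, so s·k^α = (n + δ)·k.
Since y* = [s/(n + δ)]^(α/(1−α)), we have s/(n + δ) = (y*)^((1−α)/α) = 1.98^1.7778 = 3.3683.
Therefore n + δ = s / 3.3683 = 0.23 / 3.3683 = 0.0683, so δ = 0.0683 − 0.017 = 0.0513.

δ ≈ 0.051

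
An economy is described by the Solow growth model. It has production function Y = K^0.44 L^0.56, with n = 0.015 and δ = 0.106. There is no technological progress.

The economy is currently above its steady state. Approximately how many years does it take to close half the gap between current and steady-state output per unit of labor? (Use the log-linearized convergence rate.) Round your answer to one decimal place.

Near the steady state the convergence rate is λ = (1 − α)(n + δ).
λ = (1 − 0.44) × 0.121 = 0.56 × 0.121 = 0.06776
Half-life = ln 2 / λ = 0.6931 / 0.06776 ≈ 10.23 years

t_½ ≈ 10.2 years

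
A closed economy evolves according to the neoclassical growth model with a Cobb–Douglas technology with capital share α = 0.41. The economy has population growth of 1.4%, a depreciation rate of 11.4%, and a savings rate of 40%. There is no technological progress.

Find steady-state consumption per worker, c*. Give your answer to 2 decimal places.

c* ≈ 1.32

In steady state, investment equals break-even investment: s·k^α = (n + δ)·k.
Dividing both sides by k: k^(1−α) = s / (n + δ).
k^0.59 = 0.40 / (0.014 + 0.114) = 0.40 / 0.128 = 3.1250
k* = 3.1250^(1/0.59) ≈ 6.8981
y* = (k*)^α = 6.8981^0.41 ≈ 2.2074
c* = (1 − s)·y* = (1 − 0.40) × 2.2074 ≈ 1.3244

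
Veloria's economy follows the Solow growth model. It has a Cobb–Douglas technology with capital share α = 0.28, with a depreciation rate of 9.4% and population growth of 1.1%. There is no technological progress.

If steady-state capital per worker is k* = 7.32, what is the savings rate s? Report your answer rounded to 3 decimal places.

s ≈ 0.440

At the steady state, Δk = 0, so s·k^α = (n + δ)·k.
So s / (n + δ) = (k*)^(1−α) = 7.32^0.72 = 4.1923.
Therefore s = 4.1923 × (n + δ) = 4.1923 × 0.105 = 0.4402.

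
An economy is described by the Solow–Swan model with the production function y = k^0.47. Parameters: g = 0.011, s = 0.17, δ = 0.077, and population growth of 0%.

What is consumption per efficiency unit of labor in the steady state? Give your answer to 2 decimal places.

At the steady state, Δk = 0, so s·k^α = (n + g + δ)·k.
Dividing both sides by k: k^(1−α) = s / (n + g + δ).
k^0.53 = 0.17 / (0.000 + 0.011 + 0.077) = 0.17 / 0.088 = 1.9318
k* = 1.9318^(1/0.53) ≈ 3.4638
y* = (k*)^α = 3.4638^0.47 ≈ 1.7930
c* = (1 − s)·y* = (1 − 0.17) × 1.7930 ≈ 1.4882

c* = 1.49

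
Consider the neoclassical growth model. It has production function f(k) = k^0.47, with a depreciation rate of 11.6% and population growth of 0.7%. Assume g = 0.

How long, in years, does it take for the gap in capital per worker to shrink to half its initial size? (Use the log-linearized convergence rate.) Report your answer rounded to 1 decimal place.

about 10.6 years

Near the steady state the convergence rate is λ = (1 − α)(n + δ).
λ = (1 − 0.47) × 0.123 = 0.53 × 0.123 = 0.06519
Half-life = ln 2 / λ = 0.6931 / 0.06519 ≈ 10.63 years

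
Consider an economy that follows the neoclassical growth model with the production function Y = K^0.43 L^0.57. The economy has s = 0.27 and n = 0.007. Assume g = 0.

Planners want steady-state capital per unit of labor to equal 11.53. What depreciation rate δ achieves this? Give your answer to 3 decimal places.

δ ≈ 0.060

In steady state, investment equals break-even investment: s·k^α = (n + δ)·k.
So s / (n + δ) = (k*)^(1−α) = 11.53^0.57 = 4.0294.
Therefore n + δ = s / 4.0294 = 0.27 / 4.0294 = 0.0670, so δ = 0.0670 − 0.007 = 0.0600.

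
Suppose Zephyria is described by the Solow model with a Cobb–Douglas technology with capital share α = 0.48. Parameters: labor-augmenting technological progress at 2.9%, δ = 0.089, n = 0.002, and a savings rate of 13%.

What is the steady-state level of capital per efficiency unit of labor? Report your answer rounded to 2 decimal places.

Steady state requires s·f(k) = (n + g + δ)·k, i.e. s·k^α = (n + g + δ)·k.
Rearranging, k^(1−α) = s / (n + g + δ).
k^0.52 = 0.13 / (0.002 + 0.029 + 0.089) = 0.13 / 0.120 = 1.0833
k* = 1.0833^(1/0.52) ≈ 1.1663

k* ≈ 1.17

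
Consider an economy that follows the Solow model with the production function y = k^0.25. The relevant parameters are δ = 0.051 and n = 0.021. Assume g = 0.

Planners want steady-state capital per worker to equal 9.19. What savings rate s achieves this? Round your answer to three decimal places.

s ≈ 0.380

In steady state, investment equals break-even investment: s·k^α = (n + δ)·k.
So s / (n + δ) = (k*)^(1−α) = 9.19^0.75 = 5.2782.
Therefore s = 5.2782 × (n + δ) = 5.2782 × 0.072 = 0.3800.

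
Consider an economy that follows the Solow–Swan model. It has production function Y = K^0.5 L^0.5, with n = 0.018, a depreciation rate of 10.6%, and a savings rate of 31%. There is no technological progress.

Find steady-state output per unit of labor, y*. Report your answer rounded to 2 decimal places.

Steady state requires s·f(k) = (n + δ)·k, i.e. s·k^α = (n + δ)·k.
Dividing both sides by k: k^(1−α) = s / (n + δ).
k^0.5 = 0.31 / (0.018 + 0.106) = 0.31 / 0.124 = 2.5000
k* = 2.5000^(1/0.5) ≈ 6.2500
y* = (k*)^α = 6.2500^0.5 ≈ 2.5000

y* = 2.50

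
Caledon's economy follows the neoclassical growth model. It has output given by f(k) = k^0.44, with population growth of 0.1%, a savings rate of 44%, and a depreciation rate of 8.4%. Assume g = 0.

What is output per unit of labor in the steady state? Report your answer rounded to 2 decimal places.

y* = 3.64

In steady state, investment equals break-even investment: s·k^α = (n + δ)·k.
Rearranging, k^(1−α) = s / (n + δ).
k^0.56 = 0.44 / (0.001 + 0.084) = 0.44 / 0.085 = 5.1765
k* = 5.1765^(1/0.56) ≈ 18.8393
y* = (k*)^α = 18.8393^0.44 ≈ 3.6394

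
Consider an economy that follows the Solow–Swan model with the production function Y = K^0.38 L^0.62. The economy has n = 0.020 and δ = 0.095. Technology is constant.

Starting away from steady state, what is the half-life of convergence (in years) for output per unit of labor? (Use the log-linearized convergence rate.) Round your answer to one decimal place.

about 9.7 years

Near the steady state the convergence rate is λ = (1 − α)(n + δ).
λ = (1 − 0.38) × 0.115 = 0.62 × 0.115 = 0.0713
Half-life = ln 2 / λ = 0.6931 / 0.0713 ≈ 9.72 years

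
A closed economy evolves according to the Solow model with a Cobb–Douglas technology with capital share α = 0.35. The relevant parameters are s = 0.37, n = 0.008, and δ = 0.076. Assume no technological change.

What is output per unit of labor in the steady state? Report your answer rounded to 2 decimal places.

At the steady state, Δk = 0, so s·k^α = (n + δ)·k.
Dividing both sides by k: k^(1−α) = s / (n + δ).
k^0.65 = 0.37 / (0.008 + 0.076) = 0.37 / 0.084 = 4.4048
k* = 4.4048^(1/0.65) ≈ 9.7871
y* = (k*)^α = 9.7871^0.35 ≈ 2.2219

y* ≈ 2.22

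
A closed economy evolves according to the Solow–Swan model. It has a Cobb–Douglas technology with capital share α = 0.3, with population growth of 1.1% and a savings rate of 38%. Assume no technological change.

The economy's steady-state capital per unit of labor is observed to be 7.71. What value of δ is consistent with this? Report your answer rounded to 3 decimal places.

Steady state requires s·f(k) = (n + δ)·k, i.e. s·k^α = (n + δ)·k.
So s / (n + δ) = (k*)^(1−α) = 7.71^0.7 = 4.1777.
Therefore n + δ = s / 4.1777 = 0.38 / 4.1777 = 0.0910, so δ = 0.0910 − 0.011 = 0.0800.

δ ≈ 0.080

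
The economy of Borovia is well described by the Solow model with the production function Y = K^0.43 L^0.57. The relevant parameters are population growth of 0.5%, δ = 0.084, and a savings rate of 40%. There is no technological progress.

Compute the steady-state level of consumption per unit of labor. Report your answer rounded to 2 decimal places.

c* ≈ 1.86

Steady state requires s·f(k) = (n + δ)·k, i.e. s·k^α = (n + δ)·k.
Dividing both sides by k: k^(1−α) = s / (n + δ).
k^0.57 = 0.40 / (0.005 + 0.084) = 0.40 / 0.089 = 4.4944
k* = 4.4944^(1/0.57) ≈ 13.9649
y* = (k*)^α = 13.9649^0.43 ≈ 3.1072
c* = (1 − s)·y* = (1 − 0.40) × 3.1072 ≈ 1.8643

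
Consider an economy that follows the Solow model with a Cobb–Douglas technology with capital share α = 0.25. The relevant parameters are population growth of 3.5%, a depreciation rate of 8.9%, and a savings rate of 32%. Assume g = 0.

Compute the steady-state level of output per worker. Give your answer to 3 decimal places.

y* = 1.372

At the steady state, Δk = 0, so s·k^α = (n + δ)·k.
Dividing both sides by k: k^(1−α) = s / (n + δ).
k^0.75 = 0.32 / (0.035 + 0.089) = 0.32 / 0.124 = 2.5806
k* = 2.5806^(1/0.75) ≈ 3.5397
y* = (k*)^α = 3.5397^0.25 ≈ 1.3716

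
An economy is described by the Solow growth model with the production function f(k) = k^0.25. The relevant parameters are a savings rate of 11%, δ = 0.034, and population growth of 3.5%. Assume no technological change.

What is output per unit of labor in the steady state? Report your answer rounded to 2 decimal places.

y* ≈ 1.17

At the steady state, Δk = 0, so s·k^α = (n + δ)·k.
Rearranging, k^(1−α) = s / (n + δ).
k^0.75 = 0.11 / (0.035 + 0.034) = 0.11 / 0.069 = 1.5942
k* = 1.5942^(1/0.75) ≈ 1.8623
y* = (k*)^α = 1.8623^0.25 ≈ 1.1682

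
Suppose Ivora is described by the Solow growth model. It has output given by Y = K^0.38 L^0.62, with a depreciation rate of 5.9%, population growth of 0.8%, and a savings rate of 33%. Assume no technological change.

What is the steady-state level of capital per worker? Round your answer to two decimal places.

Steady state requires s·f(k) = (n + δ)·k, i.e. s·k^α = (n + δ)·k.
Rearranging, k^(1−α) = s / (n + δ).
k^0.62 = 0.33 / (0.008 + 0.059) = 0.33 / 0.067 = 4.9254
k* = 4.9254^(1/0.62) ≈ 13.0870

k* ≈ 13.09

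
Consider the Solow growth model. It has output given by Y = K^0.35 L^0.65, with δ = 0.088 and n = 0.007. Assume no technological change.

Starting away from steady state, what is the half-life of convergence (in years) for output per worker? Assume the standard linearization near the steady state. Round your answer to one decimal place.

half-life ≈ 11.2 years

Near the steady state the convergence rate is λ = (1 − α)(n + δ).
λ = (1 − 0.35) × 0.095 = 0.65 × 0.095 = 0.06175
Half-life = ln 2 / λ = 0.6931 / 0.06175 ≈ 11.22 years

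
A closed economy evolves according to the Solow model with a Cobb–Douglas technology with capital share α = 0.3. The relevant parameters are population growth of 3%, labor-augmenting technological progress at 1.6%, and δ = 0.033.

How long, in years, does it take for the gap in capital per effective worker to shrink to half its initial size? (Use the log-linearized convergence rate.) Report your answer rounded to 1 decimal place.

Near the steady state the convergence rate is λ = (1 − α)(n + g + δ).
λ = (1 − 0.3) × 0.079 = 0.7 × 0.079 = 0.0553
Half-life = ln 2 / λ = 0.6931 / 0.0553 ≈ 12.53 years

about 12.5 years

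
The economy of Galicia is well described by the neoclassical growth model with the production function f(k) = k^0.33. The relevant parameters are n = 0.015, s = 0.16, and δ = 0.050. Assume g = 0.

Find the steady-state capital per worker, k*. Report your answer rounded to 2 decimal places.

k* ≈ 3.84

At the steady state, Δk = 0, so s·k^α = (n + δ)·k.
Dividing both sides by k: k^(1−α) = s / (n + δ).
k^0.67 = 0.16 / (0.015 + 0.050) = 0.16 / 0.065 = 2.4615
k* = 2.4615^(1/0.67) ≈ 3.8360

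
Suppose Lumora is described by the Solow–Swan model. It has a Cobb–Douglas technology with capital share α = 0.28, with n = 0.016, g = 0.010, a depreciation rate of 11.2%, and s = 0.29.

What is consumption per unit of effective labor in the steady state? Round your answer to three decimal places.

c* = 0.948

At the steady state, Δk = 0, so s·k^α = (n + g + δ)·k.
Dividing both sides by k: k^(1−α) = s / (n + g + δ).
k^0.72 = 0.29 / (0.016 + 0.010 + 0.112) = 0.29 / 0.138 = 2.1014
k* = 2.1014^(1/0.72) ≈ 2.8050
y* = (k*)^α = 2.8050^0.28 ≈ 1.3348
c* = (1 − s)·y* = (1 − 0.29) × 1.3348 ≈ 0.9477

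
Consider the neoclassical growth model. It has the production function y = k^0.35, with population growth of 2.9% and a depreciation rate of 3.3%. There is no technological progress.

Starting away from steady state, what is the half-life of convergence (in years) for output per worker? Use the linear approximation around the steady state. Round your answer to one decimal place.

Near the steady state the convergence rate is λ = (1 − α)(n + δ).
λ = (1 − 0.35) × 0.062 = 0.65 × 0.062 = 0.0403
Half-life = ln 2 / λ = 0.6931 / 0.0403 ≈ 17.20 years

half-life ≈ 17.2 years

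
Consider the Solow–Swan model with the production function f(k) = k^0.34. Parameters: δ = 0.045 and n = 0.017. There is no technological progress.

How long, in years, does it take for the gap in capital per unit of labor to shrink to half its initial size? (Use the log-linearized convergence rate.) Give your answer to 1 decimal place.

Near the steady state the convergence rate is λ = (1 − α)(n + δ).
λ = (1 − 0.34) × 0.062 = 0.66 × 0.062 = 0.04092
Half-life = ln 2 / λ = 0.6931 / 0.04092 ≈ 16.94 years

t_½ ≈ 16.9 years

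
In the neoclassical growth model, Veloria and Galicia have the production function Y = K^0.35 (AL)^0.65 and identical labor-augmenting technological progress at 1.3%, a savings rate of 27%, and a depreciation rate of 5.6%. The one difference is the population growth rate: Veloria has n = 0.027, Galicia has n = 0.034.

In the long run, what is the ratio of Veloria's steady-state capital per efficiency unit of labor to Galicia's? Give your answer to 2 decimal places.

k*_V / k*_G ≈ 1.11

Steady-state k* = [s/(n + g + δ)]^(1/(1−α)), so the ratio is [ (s_V/(n + g + δ)_V) / (s_G/(n + g + δ)_G) ]^1.5385.
s_V/(n + g + δ)_V = 0.27/0.096 = 2.8125; s_G/(n + g + δ)_G = 0.27/0.103 = 2.6214.
Ratio = (2.8125/2.6214)^1.5385 = 1.0729^1.5385 ≈ 1.1143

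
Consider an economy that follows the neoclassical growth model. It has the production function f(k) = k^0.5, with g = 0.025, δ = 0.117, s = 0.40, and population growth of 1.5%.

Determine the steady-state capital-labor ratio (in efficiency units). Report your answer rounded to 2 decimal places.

In steady state, investment equals break-even investment: s·k^α = (n + g + δ)·k.
Dividing both sides by k: k^(1−α) = s / (n + g + δ).
k^0.5 = 0.40 / (0.015 + 0.025 + 0.117) = 0.40 / 0.157 = 2.5478
k* = 2.5478^(1/0.5) ≈ 6.4913

k* = 6.49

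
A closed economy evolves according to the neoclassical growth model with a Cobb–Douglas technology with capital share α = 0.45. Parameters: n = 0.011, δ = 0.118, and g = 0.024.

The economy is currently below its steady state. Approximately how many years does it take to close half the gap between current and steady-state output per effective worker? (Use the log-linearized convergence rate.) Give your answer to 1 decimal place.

half-life ≈ 8.2 years

Near the steady state the convergence rate is λ = (1 − α)(n + g + δ).
λ = (1 − 0.45) × 0.153 = 0.55 × 0.153 = 0.08415
Half-life = ln 2 / λ = 0.6931 / 0.08415 ≈ 8.24 years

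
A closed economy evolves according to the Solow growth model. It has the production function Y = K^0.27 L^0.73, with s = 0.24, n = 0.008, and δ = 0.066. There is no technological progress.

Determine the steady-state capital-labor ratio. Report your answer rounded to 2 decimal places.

In steady state, investment equals break-even investment: s·k^α = (n + δ)·k.
Rearranging, k^(1−α) = s / (n + δ).
k^0.73 = 0.24 / (0.008 + 0.066) = 0.24 / 0.074 = 3.2432
k* = 3.2432^(1/0.73) ≈ 5.0115

k* ≈ 5.01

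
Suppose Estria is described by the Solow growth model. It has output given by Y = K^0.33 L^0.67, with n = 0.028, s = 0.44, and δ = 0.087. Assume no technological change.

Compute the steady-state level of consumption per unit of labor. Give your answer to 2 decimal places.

At the steady state, Δk = 0, so s·k^α = (n + δ)·k.
Dividing both sides by k: k^(1−α) = s / (n + δ).
k^0.67 = 0.44 / (0.028 + 0.087) = 0.44 / 0.115 = 3.8261
k* = 3.8261^(1/0.67) ≈ 7.4094
y* = (k*)^α = 7.4094^0.33 ≈ 1.9365
c* = (1 − s)·y* = (1 − 0.44) × 1.9365 ≈ 1.0844

c* = 1.08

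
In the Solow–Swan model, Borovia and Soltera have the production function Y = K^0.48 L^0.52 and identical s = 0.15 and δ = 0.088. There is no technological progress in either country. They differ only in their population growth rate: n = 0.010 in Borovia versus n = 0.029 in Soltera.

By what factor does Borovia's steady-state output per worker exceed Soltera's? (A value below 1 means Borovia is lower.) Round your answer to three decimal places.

ratio ≈ 1.178

Steady-state y* = [s/(n + δ)]^(α/(1−α)), so the ratio is [ (s_B/(n + δ)_B) / (s_S/(n + δ)_S) ]^0.9231.
s_B/(n + δ)_B = 0.15/0.098 = 1.5306; s_S/(n + δ)_S = 0.15/0.117 = 1.2821.
Ratio = (1.5306/1.2821)^0.9231 = 1.1938^0.9231 ≈ 1.1776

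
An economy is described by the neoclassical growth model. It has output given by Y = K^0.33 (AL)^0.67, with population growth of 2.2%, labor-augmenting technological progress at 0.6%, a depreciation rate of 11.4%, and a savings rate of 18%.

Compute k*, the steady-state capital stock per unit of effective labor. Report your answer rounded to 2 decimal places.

Steady state requires s·f(k) = (n + g + δ)·k, i.e. s·k^α = (n + g + δ)·k.
Rearranging, k^(1−α) = s / (n + g + δ).
k^0.67 = 0.18 / (0.022 + 0.006 + 0.114) = 0.18 / 0.142 = 1.2676
k* = 1.2676^(1/0.67) ≈ 1.4246

k* ≈ 1.42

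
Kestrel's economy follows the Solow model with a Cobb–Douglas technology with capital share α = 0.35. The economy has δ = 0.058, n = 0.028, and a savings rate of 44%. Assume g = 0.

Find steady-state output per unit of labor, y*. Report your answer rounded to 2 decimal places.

In steady state, investment equals break-even investment: s·k^α = (n + δ)·k.
Dividing both sides by k: k^(1−α) = s / (n + δ).
k^0.65 = 0.44 / (0.028 + 0.058) = 0.44 / 0.086 = 5.1163
k* = 5.1163^(1/0.65) ≈ 12.3226
y* = (k*)^α = 12.3226^0.35 ≈ 2.4085

y* = 2.41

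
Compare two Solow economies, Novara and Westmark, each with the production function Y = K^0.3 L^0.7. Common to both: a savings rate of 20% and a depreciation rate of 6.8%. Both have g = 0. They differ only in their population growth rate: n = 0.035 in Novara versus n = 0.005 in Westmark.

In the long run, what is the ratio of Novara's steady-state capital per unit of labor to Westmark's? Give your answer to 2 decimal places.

ratio ≈ 0.61

Steady-state k* = [s/(n + δ)]^(1/(1−α)), so the ratio is [ (s_N/(n + δ)_N) / (s_W/(n + δ)_W) ]^1.4286.
s_N/(n + δ)_N = 0.20/0.103 = 1.9417; s_W/(n + δ)_W = 0.20/0.073 = 2.7397.
Ratio = (1.9417/2.7397)^1.4286 = 0.7087^1.4286 ≈ 0.6115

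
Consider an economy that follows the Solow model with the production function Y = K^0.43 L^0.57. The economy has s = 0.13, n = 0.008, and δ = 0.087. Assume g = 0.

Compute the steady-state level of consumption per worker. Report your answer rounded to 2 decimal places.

At the steady state, Δk = 0, so s·k^α = (n + δ)·k.
Dividing both sides by k: k^(1−α) = s / (n + δ).
k^0.57 = 0.13 / (0.008 + 0.087) = 0.13 / 0.095 = 1.3684
k* = 1.3684^(1/0.57) ≈ 1.7337
y* = (k*)^α = 1.7337^0.43 ≈ 1.2669
c* = (1 − s)·y* = (1 − 0.13) × 1.2669 ≈ 1.1022

c* = 1.10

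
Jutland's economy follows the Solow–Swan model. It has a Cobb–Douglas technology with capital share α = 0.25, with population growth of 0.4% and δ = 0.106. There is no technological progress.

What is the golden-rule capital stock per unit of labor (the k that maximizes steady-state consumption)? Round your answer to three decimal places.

The golden rule sets f'(k) = n + δ, i.e. α·k^(α−1) = n + δ.
So k^(1−α) = α / (n + δ) = 0.25 / 0.110 = 2.2727.
k_gold = 2.2727^(1/0.75) ≈ 2.9881

k_gold ≈ 2.988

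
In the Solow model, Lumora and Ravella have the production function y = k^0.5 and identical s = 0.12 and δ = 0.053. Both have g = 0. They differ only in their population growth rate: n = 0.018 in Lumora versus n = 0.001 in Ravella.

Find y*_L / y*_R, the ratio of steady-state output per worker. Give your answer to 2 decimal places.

Steady-state y* = [s/(n + δ)]^(α/(1−α)), so the ratio is [ (s_L/(n + δ)_L) / (s_R/(n + δ)_R) ]^1.
s_L/(n + δ)_L = 0.12/0.071 = 1.6901; s_R/(n + δ)_R = 0.12/0.054 = 2.2222.
Ratio = (1.6901/2.2222)^1 = 0.7606^1 ≈ 0.7606

ratio ≈ 0.76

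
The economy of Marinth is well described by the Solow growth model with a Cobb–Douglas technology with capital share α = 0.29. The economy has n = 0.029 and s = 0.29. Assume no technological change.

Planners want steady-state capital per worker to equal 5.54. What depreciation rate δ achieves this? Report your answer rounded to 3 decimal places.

Steady state requires s·f(k) = (n + δ)·k, i.e. s·k^α = (n + δ)·k.
So s / (n + δ) = (k*)^(1−α) = 5.54^0.71 = 3.3720.
Therefore n + δ = s / 3.3720 = 0.29 / 3.3720 = 0.0860, so δ = 0.0860 − 0.029 = 0.0570.

δ ≈ 0.057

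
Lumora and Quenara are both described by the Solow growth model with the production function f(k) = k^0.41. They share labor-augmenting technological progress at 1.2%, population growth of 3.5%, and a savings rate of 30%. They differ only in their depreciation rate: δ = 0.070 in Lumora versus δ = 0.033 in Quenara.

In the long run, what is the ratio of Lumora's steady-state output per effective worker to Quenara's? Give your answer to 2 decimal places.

Steady-state y* = [s/(n + g + δ)]^(α/(1−α)), so the ratio is [ (s_L/(n + g + δ)_L) / (s_Q/(n + g + δ)_Q) ]^0.6949.
s_L/(n + g + δ)_L = 0.30/0.117 = 2.5641; s_Q/(n + g + δ)_Q = 0.30/0.080 = 3.7500.
Ratio = (2.5641/3.7500)^0.6949 = 0.6838^0.6949 ≈ 0.7679

y*_L / y*_Q ≈ 0.77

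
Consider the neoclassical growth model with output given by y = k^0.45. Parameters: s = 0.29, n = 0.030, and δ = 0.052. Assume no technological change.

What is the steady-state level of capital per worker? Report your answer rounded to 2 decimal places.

k* = 9.94

At the steady state, Δk = 0, so s·k^α = (n + δ)·k.
Dividing both sides by k: k^(1−α) = s / (n + δ).
k^0.55 = 0.29 / (0.030 + 0.052) = 0.29 / 0.082 = 3.5366
k* = 3.5366^(1/0.55) ≈ 9.9410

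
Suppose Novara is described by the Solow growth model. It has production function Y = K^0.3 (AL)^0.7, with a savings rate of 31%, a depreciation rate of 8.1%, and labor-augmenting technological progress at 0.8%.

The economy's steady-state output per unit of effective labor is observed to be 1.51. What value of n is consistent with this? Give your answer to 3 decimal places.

Steady state requires s·f(k) = (n + g + δ)·k, i.e. s·k^α = (n + g + δ)·k.
Since y* = [s/(n + g + δ)]^(α/(1−α)), we have s/(n + g + δ) = (y*)^((1−α)/α) = 1.51^2.3333 = 2.6158.
Therefore n + g + δ = s / 2.6158 = 0.31 / 2.6158 = 0.1185, so n = 0.1185 − 0.089 = 0.0295.

n ≈ 0.030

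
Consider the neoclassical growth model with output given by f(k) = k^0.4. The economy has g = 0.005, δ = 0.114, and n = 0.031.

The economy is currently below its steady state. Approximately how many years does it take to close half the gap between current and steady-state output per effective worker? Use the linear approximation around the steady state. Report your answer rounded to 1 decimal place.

Near the steady state the convergence rate is λ = (1 − α)(n + g + δ).
λ = (1 − 0.4) × 0.150 = 0.6 × 0.150 = 0.0900
Half-life = ln 2 / λ = 0.6931 / 0.0900 ≈ 7.70 years

about 7.7 years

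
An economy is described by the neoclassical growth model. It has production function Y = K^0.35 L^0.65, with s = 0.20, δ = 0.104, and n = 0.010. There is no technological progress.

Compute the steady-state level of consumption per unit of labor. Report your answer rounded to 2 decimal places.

c* = 1.08

At the steady state, Δk = 0, so s·k^α = (n + δ)·k.
Dividing both sides by k: k^(1−α) = s / (n + δ).
k^0.65 = 0.20 / (0.010 + 0.104) = 0.20 / 0.114 = 1.7544
k* = 1.7544^(1/0.65) ≈ 2.3746
y* = (k*)^α = 2.3746^0.35 ≈ 1.3535
c* = (1 − s)·y* = (1 − 0.20) × 1.3535 ≈ 1.0828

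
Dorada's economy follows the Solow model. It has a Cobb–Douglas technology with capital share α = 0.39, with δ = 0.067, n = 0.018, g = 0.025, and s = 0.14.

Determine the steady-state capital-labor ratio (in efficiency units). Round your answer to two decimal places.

k* = 1.48

Steady state requires s·f(k) = (n + g + δ)·k, i.e. s·k^α = (n + g + δ)·k.
Dividing both sides by k: k^(1−α) = s / (n + g + δ).
k^0.61 = 0.14 / (0.018 + 0.025 + 0.067) = 0.14 / 0.110 = 1.2727
k* = 1.2727^(1/0.61) ≈ 1.4848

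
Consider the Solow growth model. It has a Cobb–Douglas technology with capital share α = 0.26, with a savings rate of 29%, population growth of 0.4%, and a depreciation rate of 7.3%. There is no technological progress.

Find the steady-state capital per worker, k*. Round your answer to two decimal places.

At the steady state, Δk = 0, so s·k^α = (n + δ)·k.
Rearranging, k^(1−α) = s / (n + δ).
k^0.74 = 0.29 / (0.004 + 0.073) = 0.29 / 0.077 = 3.7662
k* = 3.7662^(1/0.74) ≈ 6.0013

k* = 6.00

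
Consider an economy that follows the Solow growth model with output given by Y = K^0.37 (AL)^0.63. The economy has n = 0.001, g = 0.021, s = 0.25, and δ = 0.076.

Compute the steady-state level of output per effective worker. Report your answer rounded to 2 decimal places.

At the steady state, Δk = 0, so s·k^α = (n + g + δ)·k.
Rearranging, k^(1−α) = s / (n + g + δ).
k^0.63 = 0.25 / (0.001 + 0.021 + 0.076) = 0.25 / 0.098 = 2.5510
k* = 2.5510^(1/0.63) ≈ 4.4215
y* = (k*)^α = 4.4215^0.37 ≈ 1.7332

y* ≈ 1.73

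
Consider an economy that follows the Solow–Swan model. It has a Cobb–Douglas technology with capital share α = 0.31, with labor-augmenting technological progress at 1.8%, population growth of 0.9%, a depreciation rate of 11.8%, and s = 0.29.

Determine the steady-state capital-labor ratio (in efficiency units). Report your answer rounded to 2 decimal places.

k* = 2.73

At the steady state, Δk = 0, so s·k^α = (n + g + δ)·k.
Rearranging, k^(1−α) = s / (n + g + δ).
k^0.69 = 0.29 / (0.009 + 0.018 + 0.118) = 0.29 / 0.145 = 2.0000
k* = 2.0000^(1/0.69) ≈ 2.7307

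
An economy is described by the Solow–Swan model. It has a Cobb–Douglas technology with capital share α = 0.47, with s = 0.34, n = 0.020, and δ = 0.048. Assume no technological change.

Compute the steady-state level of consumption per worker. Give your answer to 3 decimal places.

Steady state requires s·f(k) = (n + δ)·k, i.e. s·k^α = (n + δ)·k.
Rearranging, k^(1−α) = s / (n + δ).
k^0.53 = 0.34 / (0.020 + 0.048) = 0.34 / 0.068 = 5.0000
k* = 5.0000^(1/0.53) ≈ 20.8359
y* = (k*)^α = 20.8359^0.47 ≈ 4.1672
c* = (1 − s)·y* = (1 − 0.34) × 4.1672 ≈ 2.7504

c* ≈ 2.750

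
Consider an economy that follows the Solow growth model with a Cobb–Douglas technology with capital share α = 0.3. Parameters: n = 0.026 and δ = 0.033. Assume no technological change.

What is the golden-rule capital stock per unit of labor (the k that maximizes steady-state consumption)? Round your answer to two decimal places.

k_gold ≈ 10.21

The golden rule sets f'(k) = n + δ, i.e. α·k^(α−1) = n + δ.
So k^(1−α) = α / (n + δ) = 0.3 / 0.059 = 5.0847.
k_gold = 5.0847^(1/0.7) ≈ 10.2082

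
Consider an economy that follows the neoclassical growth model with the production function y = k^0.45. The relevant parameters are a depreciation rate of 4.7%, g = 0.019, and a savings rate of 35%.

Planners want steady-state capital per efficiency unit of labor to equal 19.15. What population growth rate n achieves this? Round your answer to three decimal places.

n ≈ 0.003

Steady state requires s·f(k) = (n + g + δ)·k, i.e. s·k^α = (n + g + δ)·k.
So s / (n + g + δ) = (k*)^(1−α) = 19.15^0.55 = 5.0722.
Therefore n + g + δ = s / 5.0722 = 0.35 / 5.0722 = 0.0690, so n = 0.0690 − 0.066 = 0.0030.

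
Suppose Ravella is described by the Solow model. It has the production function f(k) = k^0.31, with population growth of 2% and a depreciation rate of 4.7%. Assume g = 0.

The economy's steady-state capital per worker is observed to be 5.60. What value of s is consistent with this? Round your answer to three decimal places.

s ≈ 0.220

At the steady state, Δk = 0, so s·k^α = (n + δ)·k.
So s / (n + δ) = (k*)^(1−α) = 5.60^0.69 = 3.2828.
Therefore s = 3.2828 × (n + δ) = 3.2828 × 0.067 = 0.2199.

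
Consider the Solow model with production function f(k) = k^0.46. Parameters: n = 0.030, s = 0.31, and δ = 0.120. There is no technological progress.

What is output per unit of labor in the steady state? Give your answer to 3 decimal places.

At the steady state, Δk = 0, so s·k^α = (n + δ)·k.
Dividing both sides by k: k^(1−α) = s / (n + δ).
k^0.54 = 0.31 / (0.030 + 0.120) = 0.31 / 0.150 = 2.0667
k* = 2.0667^(1/0.54) ≈ 3.8357
y* = (k*)^α = 3.8357^0.46 ≈ 1.8560

y* = 1.856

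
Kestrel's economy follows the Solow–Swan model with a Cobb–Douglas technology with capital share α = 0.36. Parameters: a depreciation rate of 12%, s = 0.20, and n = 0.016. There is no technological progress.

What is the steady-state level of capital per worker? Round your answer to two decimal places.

k* = 1.83

At the steady state, Δk = 0, so s·k^α = (n + δ)·k.
Rearranging, k^(1−α) = s / (n + δ).
k^0.64 = 0.20 / (0.016 + 0.120) = 0.20 / 0.136 = 1.4706
k* = 1.4706^(1/0.64) ≈ 1.8269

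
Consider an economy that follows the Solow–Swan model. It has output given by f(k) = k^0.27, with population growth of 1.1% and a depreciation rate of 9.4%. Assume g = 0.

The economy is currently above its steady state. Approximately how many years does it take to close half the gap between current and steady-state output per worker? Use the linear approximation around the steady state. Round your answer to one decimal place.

Near the steady state the convergence rate is λ = (1 − α)(n + δ).
λ = (1 − 0.27) × 0.105 = 0.73 × 0.105 = 0.07665
Half-life = ln 2 / λ = 0.6931 / 0.07665 ≈ 9.04 years

half-life ≈ 9.0 years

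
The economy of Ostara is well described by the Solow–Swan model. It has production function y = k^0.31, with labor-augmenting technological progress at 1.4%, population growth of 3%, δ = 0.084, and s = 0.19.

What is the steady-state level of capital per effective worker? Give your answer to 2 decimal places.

k* = 1.77

In steady state, investment equals break-even investment: s·k^α = (n + g + δ)·k.
Dividing both sides by k: k^(1−α) = s / (n + g + δ).
k^0.69 = 0.19 / (0.030 + 0.014 + 0.084) = 0.19 / 0.128 = 1.4844
k* = 1.4844^(1/0.69) ≈ 1.7727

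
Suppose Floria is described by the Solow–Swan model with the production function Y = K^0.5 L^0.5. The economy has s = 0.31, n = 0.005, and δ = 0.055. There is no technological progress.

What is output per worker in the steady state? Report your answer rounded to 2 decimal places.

y* = 5.17

Steady state requires s·f(k) = (n + δ)·k, i.e. s·k^α = (n + δ)·k.
Rearranging, k^(1−α) = s / (n + δ).
k^0.5 = 0.31 / (0.005 + 0.055) = 0.31 / 0.060 = 5.1667
k* = 5.1667^(1/0.5) ≈ 26.6948
y* = (k*)^α = 26.6948^0.5 ≈ 5.1667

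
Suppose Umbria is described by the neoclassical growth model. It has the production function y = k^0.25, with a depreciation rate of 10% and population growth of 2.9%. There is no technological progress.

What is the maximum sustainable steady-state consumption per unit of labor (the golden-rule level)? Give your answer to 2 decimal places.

At the golden rule, f'(k) = n + δ, so α·k^(α−1) = n + δ and k_gold = (α/(n + δ))^(1/(1−α)).
k_gold = (0.25/0.129)^(1/0.75) = 1.9380^1.3333 ≈ 2.4162
c_gold = f(k_gold) − (n + δ)·k_gold = 1.2468 − 0.129×2.4162 ≈ 0.9351

c_gold ≈ 0.94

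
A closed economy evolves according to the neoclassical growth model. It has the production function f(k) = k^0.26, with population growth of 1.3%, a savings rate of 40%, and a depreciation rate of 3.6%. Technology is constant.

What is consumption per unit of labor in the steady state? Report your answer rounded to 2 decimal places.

Steady state requires s·f(k) = (n + δ)·k, i.e. s·k^α = (n + δ)·k.
Dividing both sides by k: k^(1−α) = s / (n + δ).
k^0.74 = 0.40 / (0.013 + 0.036) = 0.40 / 0.049 = 8.1633
k* = 8.1633^(1/0.74) ≈ 17.0707
y* = (k*)^α = 17.0707^0.26 ≈ 2.0912
c* = (1 − s)·y* = (1 − 0.40) × 2.0912 ≈ 1.2547

c* = 1.25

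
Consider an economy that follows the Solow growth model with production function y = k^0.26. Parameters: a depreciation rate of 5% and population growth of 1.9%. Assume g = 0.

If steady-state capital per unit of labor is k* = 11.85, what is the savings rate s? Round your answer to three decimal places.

s ≈ 0.430

At the steady state, Δk = 0, so s·k^α = (n + δ)·k.
So s / (n + δ) = (k*)^(1−α) = 11.85^0.74 = 6.2309.
Therefore s = 6.2309 × (n + δ) = 6.2309 × 0.069 = 0.4299.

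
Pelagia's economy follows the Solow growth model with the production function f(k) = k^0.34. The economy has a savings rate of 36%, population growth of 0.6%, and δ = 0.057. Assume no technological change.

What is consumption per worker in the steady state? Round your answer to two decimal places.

At the steady state, Δk = 0, so s·k^α = (n + δ)·k.
Rearranging, k^(1−α) = s / (n + δ).
k^0.66 = 0.36 / (0.006 + 0.057) = 0.36 / 0.063 = 5.7143
k* = 5.7143^(1/0.66) ≈ 14.0253
y* = (k*)^α = 14.0253^0.34 ≈ 2.4544
c* = (1 − s)·y* = (1 − 0.36) × 2.4544 ≈ 1.5708

c* = 1.57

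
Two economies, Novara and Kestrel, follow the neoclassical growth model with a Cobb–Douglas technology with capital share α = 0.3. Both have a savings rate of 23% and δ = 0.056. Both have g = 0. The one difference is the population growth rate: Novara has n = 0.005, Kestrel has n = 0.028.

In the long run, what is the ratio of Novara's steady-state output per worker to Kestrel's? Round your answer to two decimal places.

Steady-state y* = [s/(n + δ)]^(α/(1−α)), so the ratio is [ (s_N/(n + δ)_N) / (s_K/(n + δ)_K) ]^0.4286.
s_N/(n + δ)_N = 0.23/0.061 = 3.7705; s_K/(n + δ)_K = 0.23/0.084 = 2.7381.
Ratio = (3.7705/2.7381)^0.4286 = 1.3770^0.4286 ≈ 1.1470

y*_N / y*_K ≈ 1.15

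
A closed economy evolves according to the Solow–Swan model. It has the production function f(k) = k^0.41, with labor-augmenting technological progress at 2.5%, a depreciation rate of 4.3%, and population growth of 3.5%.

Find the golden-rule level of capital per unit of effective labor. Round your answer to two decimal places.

The golden rule sets f'(k) = n + g + δ, i.e. α·k^(α−1) = n + g + δ.
So k^(1−α) = α / (n + g + δ) = 0.41 / 0.103 = 3.9806.
k_gold = 3.9806^(1/0.59) ≈ 10.3959

k_gold ≈ 10.40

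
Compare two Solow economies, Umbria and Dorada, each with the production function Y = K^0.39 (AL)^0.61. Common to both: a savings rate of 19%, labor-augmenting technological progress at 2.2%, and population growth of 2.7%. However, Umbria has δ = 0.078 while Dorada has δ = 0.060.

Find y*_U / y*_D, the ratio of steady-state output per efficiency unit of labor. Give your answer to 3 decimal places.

y*_U / y*_D ≈ 0.907

Steady-state y* = [s/(n + g + δ)]^(α/(1−α)), so the ratio is [ (s_U/(n + g + δ)_U) / (s_D/(n + g + δ)_D) ]^0.6393.
s_U/(n + g + δ)_U = 0.19/0.127 = 1.4961; s_D/(n + g + δ)_D = 0.19/0.109 = 1.7431.
Ratio = (1.4961/1.7431)^0.6393 = 0.8583^0.6393 ≈ 0.9069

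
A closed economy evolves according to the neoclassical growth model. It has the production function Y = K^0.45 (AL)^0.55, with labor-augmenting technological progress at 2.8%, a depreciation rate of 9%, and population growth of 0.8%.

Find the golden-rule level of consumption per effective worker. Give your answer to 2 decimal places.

At the golden rule, f'(k) = n + g + δ, so α·k^(α−1) = n + g + δ and k_gold = (α/(n + g + δ))^(1/(1−α)).
k_gold = (0.45/0.126)^(1/0.55) = 3.5714^1.8182 ≈ 10.1198
c_gold = f(k_gold) − (n + g + δ)·k_gold = 2.8335 − 0.126×10.1198 ≈ 1.5584

c_gold ≈ 1.56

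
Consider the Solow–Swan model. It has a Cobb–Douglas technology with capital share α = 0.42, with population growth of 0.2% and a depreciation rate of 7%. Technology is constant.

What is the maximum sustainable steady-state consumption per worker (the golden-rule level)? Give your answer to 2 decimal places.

c_gold ≈ 2.08

At the golden rule, f'(k) = n + δ, so α·k^(α−1) = n + δ and k_gold = (α/(n + δ))^(1/(1−α)).
k_gold = (0.42/0.072)^(1/0.58) = 5.8333^1.7241 ≈ 20.9176
c_gold = f(k_gold) − (n + δ)·k_gold = 3.5860 − 0.072×20.9176 ≈ 2.0799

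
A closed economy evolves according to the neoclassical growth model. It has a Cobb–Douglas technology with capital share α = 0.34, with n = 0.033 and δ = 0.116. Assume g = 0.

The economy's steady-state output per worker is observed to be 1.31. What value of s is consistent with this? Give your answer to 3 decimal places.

Steady state requires s·f(k) = (n + δ)·k, i.e. s·k^α = (n + δ)·k.
Since y* = [s/(n + δ)]^(α/(1−α)), we have s/(n + δ) = (y*)^((1−α)/α) = 1.31^1.9412 = 1.6891.
Therefore s = 1.6891 × (n + δ) = 1.6891 × 0.149 = 0.2517.

s ≈ 0.252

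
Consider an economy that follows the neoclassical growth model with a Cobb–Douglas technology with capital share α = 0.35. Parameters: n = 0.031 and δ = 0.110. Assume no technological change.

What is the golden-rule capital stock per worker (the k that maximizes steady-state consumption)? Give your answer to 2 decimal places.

k_gold ≈ 4.05

The golden rule sets f'(k) = n + δ, i.e. α·k^(α−1) = n + δ.
So k^(1−α) = α / (n + δ) = 0.35 / 0.141 = 2.4823.
k_gold = 2.4823^(1/0.65) ≈ 4.0501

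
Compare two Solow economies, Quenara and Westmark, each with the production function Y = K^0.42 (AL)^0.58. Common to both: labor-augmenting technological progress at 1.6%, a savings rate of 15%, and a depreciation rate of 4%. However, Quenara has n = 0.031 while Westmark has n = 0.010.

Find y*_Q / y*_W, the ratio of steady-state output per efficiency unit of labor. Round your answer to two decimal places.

ratio ≈ 0.82

Steady-state y* = [s/(n + g + δ)]^(α/(1−α)), so the ratio is [ (s_Q/(n + g + δ)_Q) / (s_W/(n + g + δ)_W) ]^0.7241.
s_Q/(n + g + δ)_Q = 0.15/0.087 = 1.7241; s_W/(n + g + δ)_W = 0.15/0.066 = 2.2727.
Ratio = (1.7241/2.2727)^0.7241 = 0.7586^0.7241 ≈ 0.8187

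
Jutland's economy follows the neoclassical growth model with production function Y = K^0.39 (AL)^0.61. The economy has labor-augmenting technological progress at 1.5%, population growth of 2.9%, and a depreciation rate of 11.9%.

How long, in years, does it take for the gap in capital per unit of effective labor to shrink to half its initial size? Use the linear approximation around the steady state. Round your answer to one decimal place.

Near the steady state the convergence rate is λ = (1 − α)(n + g + δ).
λ = (1 − 0.39) × 0.163 = 0.61 × 0.163 = 0.09943
Half-life = ln 2 / λ = 0.6931 / 0.09943 ≈ 6.97 years

t_½ ≈ 7.0 years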